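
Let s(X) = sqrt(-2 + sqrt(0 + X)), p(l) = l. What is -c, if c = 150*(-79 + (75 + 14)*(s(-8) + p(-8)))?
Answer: 118650 - 13350*sqrt(-2 + 2*I*sqrt(2)) ≈ 1.0723e+5 - 22066.0*I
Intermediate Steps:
s(X) = sqrt(-2 + sqrt(X))
c = -118650 + 13350*sqrt(-2 + 2*I*sqrt(2)) (c = 150*(-79 + (75 + 14)*(sqrt(-2 + sqrt(-8)) - 8)) = 150*(-79 + 89*(sqrt(-2 + 2*I*sqrt(2)) - 8)) = 150*(-79 + 89*(-8 + sqrt(-2 + 2*I*sqrt(2)))) = 150*(-79 + (-712 + 89*sqrt(-2 + 2*I*sqrt(2)))) = 150*(-791 + 89*sqrt(-2 + 2*I*sqrt(2))) = -118650 + 13350*sqrt(-2 + 2*I*sqrt(2)) ≈ -1.0723e+5 + 22066.0*I)
-c = -(-118650 + 13350*sqrt(-2 + 2*I*sqrt(2))) = 118650 - 13350*sqrt(-2 + 2*I*sqrt(2))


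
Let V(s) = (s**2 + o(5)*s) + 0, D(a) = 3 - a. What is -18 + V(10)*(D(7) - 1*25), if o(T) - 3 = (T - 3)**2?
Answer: -4948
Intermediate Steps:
o(T) = 3 + (-3 + T)**2 (o(T) = 3 + (T - 3)**2 = 3 + (-3 + T)**2)
V(s) = s**2 + 7*s (V(s) = (s**2 + (3 + (-3 + 5)**2)*s) + 0 = (s**2 + (3 + 2**2)*s) + 0 = (s**2 + (3 + 4)*s) + 0 = (s**2 + 7*s) + 0 = s**2 + 7*s)
-18 + V(10)*(D(7) - 1*25) = -18 + (10*(7 + 10))*((3 - 1*7) - 1*25) = -18 + (10*17)*((3 - 7) - 25) = -18 + 170*(-4 - 25) = -18 + 170*(-29) = -18 - 4930 = -4948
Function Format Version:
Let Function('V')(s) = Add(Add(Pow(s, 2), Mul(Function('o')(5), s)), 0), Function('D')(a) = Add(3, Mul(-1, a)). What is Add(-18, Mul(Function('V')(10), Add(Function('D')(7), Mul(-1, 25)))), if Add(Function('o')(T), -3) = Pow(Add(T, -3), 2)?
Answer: -4948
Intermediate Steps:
Function('o')(T) = Add(3, Pow(Add(-3, T), 2)) (Function('o')(T) = Add(3, Pow(Add(T, -3), 2)) = Add(3, Pow(Add(-3, T), 2)))
Function('V')(s) = Add(Pow(s, 2), Mul(7, s)) (Function('V')(s) = Add(Add(Pow(s, 2), Mul(Add(3, Pow(Add(-3, 5), 2)), s)), 0) = Add(Add(Pow(s, 2), Mul(Add(3, Pow(2, 2)), s)), 0) = Add(Add(Pow(s, 2), Mul(Add(3, 4), s)), 0) = Add(Add(Pow(s, 2), Mul(7, s)), 0) = Add(Pow(s, 2), Mul(7, s)))
Add(-18, Mul(Function('V')(10), Add(Function('D')(7), Mul(-1, 25)))) = Add(-18, Mul(Mul(10, Add(7, 10)), Add(Add(3, Mul(-1, 7)), Mul(-1, 25)))) = Add(-18, Mul(Mul(10, 17), Add(Add(3, -7), -25))) = Add(-18, Mul(170, Add(-4, -25))) = Add(-18, Mul(170, -29)) = Add(-18, -4930) = -4948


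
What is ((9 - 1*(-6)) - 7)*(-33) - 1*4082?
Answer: -4346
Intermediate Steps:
((9 - 1*(-6)) - 7)*(-33) - 1*4082 = ((9 + 6) - 7)*(-33) - 4082 = (15 - 7)*(-33) - 4082 = 8*(-33) - 4082 = -264 - 4082 = -4346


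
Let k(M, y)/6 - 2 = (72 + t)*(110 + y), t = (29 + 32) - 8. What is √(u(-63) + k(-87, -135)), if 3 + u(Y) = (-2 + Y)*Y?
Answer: I*√14646 ≈ 121.02*I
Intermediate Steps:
t = 53 (t = 61 - 8 = 53)
u(Y) = -3 + Y*(-2 + Y) (u(Y) = -3 + (-2 + Y)*Y = -3 + Y*(-2 + Y))
k(M, y) = 82512 + 750*y (k(M, y) = 12 + 6*((72 + 53)*(110 + y)) = 12 + 6*(125*(110 + y)) = 12 + 6*(13750 + 125*y) = 12 + (82500 + 750*y) = 82512 + 750*y)
√(u(-63) + k(-87, -135)) = √((-3 + (-63)² - 2*(-63)) + (82512 + 750*(-135))) = √((-3 + 3969 + 126) + (82512 - 101250)) = √(4092 - 18738) = √(-14646) = I*√14646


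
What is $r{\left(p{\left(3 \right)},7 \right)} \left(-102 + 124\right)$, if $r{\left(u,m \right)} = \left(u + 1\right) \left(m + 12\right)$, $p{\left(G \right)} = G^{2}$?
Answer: $4180$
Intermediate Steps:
$r{\left(u,m \right)} = \left(1 + u\right) \left(12 + m\right)$
$r{\left(p{\left(3 \right)},7 \right)} \left(-102 + 124\right) = \left(12 + 7 + 12 \cdot 3^{2} + 7 \cdot 3^{2}\right) \left(-102 + 124\right) = \left(12 + 7 + 12 \cdot 9 + 7 \cdot 9\right) 22 = \left(12 + 7 + 108 + 63\right) 22 = 190 \cdot 22 = 4180$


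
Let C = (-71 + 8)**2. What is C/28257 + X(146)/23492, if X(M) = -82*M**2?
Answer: -4108125803/55317787 ≈ -74.264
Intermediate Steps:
C = 3969 (C = (-63)**2 = 3969)
C/28257 + X(146)/23492 = 3969/28257 - 82*146**2/23492 = 3969*(1/28257) - 82*21316*(1/23492) = 1323/9419 - 1747912*1/23492 = 1323/9419 - 436978/5873 = -4108125803/55317787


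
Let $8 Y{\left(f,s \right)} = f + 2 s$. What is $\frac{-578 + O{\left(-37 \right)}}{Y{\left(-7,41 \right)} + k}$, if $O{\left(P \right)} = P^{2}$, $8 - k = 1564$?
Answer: $- \frac{6328}{12373} \approx -0.51144$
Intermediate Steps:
$k = -1556$ ($k = 8 - 1564 = -1556$)
$Y{\left(f,s \right)} = \frac{s}{4} + \frac{f}{8}$ ($Y{\left(f,s \right)} = \frac{f + 2 s}{8} = \frac{s}{4} + \frac{f}{8}$)
$\frac{-578 + O{\left(-37 \right)}}{Y{\left(-7,41 \right)} + k} = \frac{-578 + \left(-37\right)^{2}}{\left(\frac{1}{4} \cdot 41 + \frac{1}{8} \left(-7\right)\right) - 1556} = \frac{-578 + 1369}{\left(\frac{41}{4} - \frac{7}{8}\right) - 1556} = \frac{791}{\frac{75}{8} - 1556} = \frac{791}{- \frac{12373}{8}} = 791 \left(- \frac{8}{12373}\right) = - \frac{6328}{12373}$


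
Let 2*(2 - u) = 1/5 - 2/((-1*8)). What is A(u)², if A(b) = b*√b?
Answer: 357911/64000 ≈ 5.5924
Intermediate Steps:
u = 71/40 (u = 2 - (1/5 - 2/((-1*8)))/2 = 2 - (1*(⅕) - 2/(-8))/2 = 2 - (⅕ - 2*(-⅛))/2 = 2 - (⅕ + ¼)/2 = 2 - ½*9/20 = 2 - 9/40 = 71/40 ≈ 1.7750)
A(b) = b^(3/2)
A(u)² = ((71/40)^(3/2))² = (71*√710/800)² = 357911/64000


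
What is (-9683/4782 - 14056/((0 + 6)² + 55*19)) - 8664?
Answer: -44864862203/5169342 ≈ -8679.0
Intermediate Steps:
(-9683/4782 - 14056/((0 + 6)² + 55*19)) - 8664 = (-9683*1/4782 - 14056/(6² + 1045)) - 8664 = (-9683/4782 - 14056/(36 + 1045)) - 8664 = (-9683/4782 - 14056/1081) - 8664 = -77683115/5169342 - 8664 = -44864862203/5169342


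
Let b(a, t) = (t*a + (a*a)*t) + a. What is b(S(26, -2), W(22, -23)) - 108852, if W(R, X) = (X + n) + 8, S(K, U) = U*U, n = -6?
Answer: -109268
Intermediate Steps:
S(K, U) = U**2
W(R, X) = 2 + X (W(R, X) = (X - 6) + 8 = (-6 + X) + 8 = 2 + X)
b(a, t) = a + a*t + t*a**2 (b(a, t) = (a*t + a**2*t) + a = (a*t + t*a**2) + a = a + a*t + t*a**2)
b(S(26, -2), W(22, -23)) - 108852 = (-2)**2*(1 + (2 - 23) + (-2)**2*(2 - 23)) - 108852 = 4*(1 - 21 + 4*(-21)) - 108852 = 4*(1 - 21 - 84) - 108852 = 4*(-104) - 108852 = -416 - 108852 = -109268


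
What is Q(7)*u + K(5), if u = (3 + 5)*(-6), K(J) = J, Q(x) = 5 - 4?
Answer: -43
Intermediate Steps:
Q(x) = 1
u = -48 (u = 8*(-6) = -48)
Q(7)*u + K(5) = 1*(-48) + 5 = -48 + 5 = -43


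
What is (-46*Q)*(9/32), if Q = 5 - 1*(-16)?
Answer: -4347/16 ≈ -271.69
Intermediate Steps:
Q = 21 (Q = 5 + 16 = 21)
(-46*Q)*(9/32) = (-46*21)*(9/32) = -8694/32 = -966*9/32 = -4347/16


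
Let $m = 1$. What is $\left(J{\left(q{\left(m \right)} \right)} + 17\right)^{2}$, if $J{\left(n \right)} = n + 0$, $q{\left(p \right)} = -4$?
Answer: $169$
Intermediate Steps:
$J{\left(n \right)} = n$
$\left(J{\left(q{\left(m \right)} \right)} + 17\right)^{2} = \left(-4 + 17\right)^{2} = 13^{2} = 169$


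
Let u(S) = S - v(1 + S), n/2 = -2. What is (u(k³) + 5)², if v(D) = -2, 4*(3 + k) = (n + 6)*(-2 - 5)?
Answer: 4583881/64 ≈ 71623.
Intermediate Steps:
n = -4 (n = 2*(-2) = -4)
k = -13/2 (k = -3 + ((-4 + 6)*(-2 - 5))/4 = -3 + (2*(-7))/4 = -3 + (¼)*(-14) = -3 - 7/2 = -13/2 ≈ -6.5000)
u(S) = 2 + S (u(S) = S - 1*(-2) = S + 2 = 2 + S)
(u(k³) + 5)² = ((2 + (-13/2)³) + 5)² = ((2 - 2197/8) + 5)² = (-2181/8 + 5)² = (-2141/8)² = 4583881/64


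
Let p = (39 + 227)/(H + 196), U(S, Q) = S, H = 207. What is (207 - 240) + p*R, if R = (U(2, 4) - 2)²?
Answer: -33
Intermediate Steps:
R = 0 (R = (2 - 2)² = 0² = 0)
p = 266/403 (p = (39 + 227)/(207 + 196) = 266/403 ≈ 0.66005)
(207 - 240) + p*R = (207 - 240) + (266/403)*0 = -33 + 0 = -33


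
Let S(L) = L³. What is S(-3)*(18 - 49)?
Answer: 837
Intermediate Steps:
S(-3)*(18 - 49) = (-3)³*(18 - 49) = -27*(-31) = 837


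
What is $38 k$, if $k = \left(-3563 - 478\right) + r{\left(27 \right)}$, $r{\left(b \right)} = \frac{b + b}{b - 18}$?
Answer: $-153330$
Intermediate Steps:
$r{\left(b \right)} = \frac{2 b}{-18 + b}$
$k = -4035$ ($k = \left(-3563 - 478\right) + 2 \cdot 27 \frac{1}{-18 + 27} = -4041 + 2 \cdot 27 \cdot \frac{1}{9} = -4041 + 6 = -4035$)
$38 k = 38 \left(-4035\right) = -153330$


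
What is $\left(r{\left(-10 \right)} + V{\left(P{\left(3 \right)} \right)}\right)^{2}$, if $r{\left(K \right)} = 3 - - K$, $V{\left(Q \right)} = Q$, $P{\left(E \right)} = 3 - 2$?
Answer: $36$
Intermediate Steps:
$P{\left(E \right)} = 1$ ($P{\left(E \right)} = 3 - 2 = 1$)
$r{\left(K \right)} = 3 + K$
$\left(r{\left(-10 \right)} + V{\left(P{\left(3 \right)} \right)}\right)^{2} = \left(\left(3 - 10\right) + 1\right)^{2} = \left(-7 + 1\right)^{2} = \left(-6\right)^{2} = 36$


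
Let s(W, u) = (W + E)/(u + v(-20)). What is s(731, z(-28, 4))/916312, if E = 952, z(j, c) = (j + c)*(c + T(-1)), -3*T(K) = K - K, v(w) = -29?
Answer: -1683/114539000 ≈ -1.4694e-5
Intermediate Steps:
T(K) = 0 (T(K) = -(K - K)/3 = -1/3*0 = 0)
z(j, c) = c*(c + j) (z(j, c) = (j + c)*(c + 0) = (c + j)*c = c*(c + j))
s(W, u) = (952 + W)/(-29 + u) (s(W, u) = (W + 952)/(u - 29) = (952 + W)/(-29 + u))
s(731, z(-28, 4))/916312 = ((952 + 731)/(-29 + 4*(4 - 28)))/916312 = (1683/(-29 + 4*(-24)))*(1/916312) = (1683/(-29 - 96))*(1/916312) = (1683/(-125))*(1/916312) = -1/125*1683*(1/916312) = -1683/125*1/916312 = -1683/114539000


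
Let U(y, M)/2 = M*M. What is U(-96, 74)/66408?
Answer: 1369/8301 ≈ 0.16492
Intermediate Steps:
U(y, M) = 2*M**2 (U(y, M) = 2*(M*M) = 2*M**2)
U(-96, 74)/66408 = (2*74**2)/66408 = (2*5476)*(1/66408) = 10952*(1/66408) = 1369/8301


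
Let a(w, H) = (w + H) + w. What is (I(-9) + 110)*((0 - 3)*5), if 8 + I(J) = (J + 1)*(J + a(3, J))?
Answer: -2970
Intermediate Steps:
a(w, H) = H + 2*w (a(w, H) = (H + w) + w = H + 2*w)
I(J) = -8 + (1 + J)*(6 + 2*J) (I(J) = -8 + (J + 1)*(J + (J + 2*3)) = -8 + (1 + J)*(J + (J + 6)) = -8 + (1 + J)*(J + (6 + J)) = -8 + (1 + J)*(6 + 2*J))
(I(-9) + 110)*((0 - 3)*5) = ((-2 + 2*(-9)² + 8*(-9)) + 110)*((0 - 3)*5) = ((-2 + 2*81 - 72) + 110)*(-3*5) = ((-2 + 162 - 72) + 110)*(-15) = (88 + 110)*(-15) = 198*(-15) = -2970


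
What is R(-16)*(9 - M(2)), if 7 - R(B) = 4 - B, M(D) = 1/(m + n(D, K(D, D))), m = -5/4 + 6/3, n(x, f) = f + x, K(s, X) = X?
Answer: -2171/19 ≈ -114.26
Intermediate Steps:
m = ¾ (m = -5*¼ + 6*(⅓) = -5/4 + 2 = ¾ ≈ 0.75000)
M(D) = 1/(¾ + 2*D) (M(D) = 1/(¾ + (D + D)) = 1/(¾ + 2*D))
R(B) = 3 + B (R(B) = 7 - (4 - B) = 7 + (-4 + B) = 3 + B)
R(-16)*(9 - M(2)) = (3 - 16)*(9 - 4/(3 + 8*2)) = -13*(9 - 4/(3 + 16)) = -13*(9 - 4/19) = -13*167/19 = -2171/19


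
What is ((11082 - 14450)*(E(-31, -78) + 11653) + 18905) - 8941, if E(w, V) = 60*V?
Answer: -23475100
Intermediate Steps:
((11082 - 14450)*(E(-31, -78) + 11653) + 18905) - 8941 = ((11082 - 14450)*(60*(-78) + 11653) + 18905) - 8941 = (-3368*(-4680 + 11653) + 18905) - 8941 = (-3368*6973 + 18905) - 8941 = (-23485064 + 18905) - 8941 = -23466159 - 8941 = -23475100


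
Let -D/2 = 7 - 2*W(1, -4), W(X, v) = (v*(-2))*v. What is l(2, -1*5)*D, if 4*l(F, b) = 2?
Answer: -71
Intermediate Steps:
W(X, v) = -2*v**2 (W(X, v) = (-2*v)*v = -2*v**2)
l(F, b) = 1/2 (l(F, b) = (1/4)*2 = 1/2)
D = -142 (D = -2*(7 - (-4)*(-4)**2) = -2*(7 - (-4)*16) = -2*(7 - 2*(-32)) = -2*(7 + 64) = -2*71 = -142)
l(2, -1*5)*D = (1/2)*(-142) = -71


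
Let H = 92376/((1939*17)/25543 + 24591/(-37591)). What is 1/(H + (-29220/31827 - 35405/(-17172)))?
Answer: 3975276045112020/577106086317055266133 ≈ 6.8883e-6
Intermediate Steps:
H = 3167793795546/21820865 (H = 92376/(32963*(1/25543) + 24591*(-1/37591)) = 92376/(4709/3649 - 24591/37591) = 92376/(87283460/137169559) = 92376*(137169559/87283460) = 3167793795546/21820865 ≈ 1.4517e+5)
1/(H + (-29220/31827 - 35405/(-17172))) = 1/(3167793795546/21820865 + (-29220/31827 - 35405/(-17172))) = 1/(3167793795546/21820865 + (-29220*1/31827 - 35405*(-1/17172))) = 1/(3167793795546/21820865 + (-9740/10609 + 35405/17172)) = 1/(3167793795546/21820865 + 208356365/182177748) = 1/(577106086317055266133/3975276045112020) = 3975276045112020/577106086317055266133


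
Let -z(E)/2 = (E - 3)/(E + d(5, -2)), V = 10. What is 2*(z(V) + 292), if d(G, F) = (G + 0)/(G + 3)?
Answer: 49416/85 ≈ 581.36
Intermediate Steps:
d(G, F) = G/(3 + G)
z(E) = -2*(-3 + E)/(5/8 + E) (z(E) = -2*(E - 3)/(E + 5/(3 + 5)) = -2*(-3 + E)/(E + 5/8) = -2*(-3 + E)/(5/8 + E))
2*(z(V) + 292) = 2*(16*(3 - 1*10)/(5 + 8*10) + 292) = 2*(16*(3 - 10)/(5 + 80) + 292) = 2*(16*(-7)/85 + 292) = 2*(16*(1/85)*(-7) + 292) = 2*(-112/85 + 292) = 2*(24708/85) = 49416/85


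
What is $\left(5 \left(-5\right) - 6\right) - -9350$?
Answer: $9319$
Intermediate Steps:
$\left(5 \left(-5\right) - 6\right) - -9350 = \left(-25 - 6\right) + 9350 = -31 + 9350 = 9319$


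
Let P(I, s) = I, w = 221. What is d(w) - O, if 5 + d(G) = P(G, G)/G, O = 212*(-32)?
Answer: 6780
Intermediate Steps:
O = -6784
d(G) = -4 (d(G) = -5 + G/G = -5 + 1 = -4)
d(w) - O = -4 - 1*(-6784) = -4 + 6784 = 6780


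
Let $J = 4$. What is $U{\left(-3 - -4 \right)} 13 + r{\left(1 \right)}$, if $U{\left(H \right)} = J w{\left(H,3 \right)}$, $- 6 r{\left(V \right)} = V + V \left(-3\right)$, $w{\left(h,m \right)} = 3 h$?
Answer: $\frac{469}{3} \approx 156.33$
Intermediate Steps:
$r{\left(V \right)} = \frac{V}{3}$ ($r{\left(V \right)} = - \frac{V + V \left(-3\right)}{6} = - \frac{V - 3 V}{6} = - \frac{\left(-2\right) V}{6} = \frac{V}{3}$)
$U{\left(H \right)} = 12 H$ ($U{\left(H \right)} = 4 \cdot 3 H = 12 H$)
$U{\left(-3 - -4 \right)} 13 + r{\left(1 \right)} = 12 \left(-3 - -4\right) 13 + \frac{1}{3} \cdot 1 = 12 \left(-3 + 4\right) 13 + \frac{1}{3} = 12 \cdot 1 \cdot 13 + \frac{1}{3} = 12 \cdot 13 + \frac{1}{3} = 156 + \frac{1}{3} = \frac{469}{3}$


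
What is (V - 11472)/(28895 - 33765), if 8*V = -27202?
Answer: 59489/19480 ≈ 3.0538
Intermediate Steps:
V = -13601/4 (V = (⅛)*(-27202) = -13601/4 ≈ -3400.3)
(V - 11472)/(28895 - 33765) = (-13601/4 - 11472)/(28895 - 33765) = -59489/4/(-4870) = -59489/4*(-1/4870) = 59489/19480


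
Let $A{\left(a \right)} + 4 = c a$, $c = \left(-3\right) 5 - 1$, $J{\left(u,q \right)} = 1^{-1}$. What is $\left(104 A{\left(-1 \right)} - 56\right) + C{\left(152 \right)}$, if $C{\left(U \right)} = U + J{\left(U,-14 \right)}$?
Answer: $1345$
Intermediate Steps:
$J{\left(u,q \right)} = 1$
$C{\left(U \right)} = 1 + U$ ($C{\left(U \right)} = U + 1 = 1 + U$)
$c = -16$ ($c = -15 - 1 = -16$)
$A{\left(a \right)} = -4 - 16 a$
$\left(104 A{\left(-1 \right)} - 56\right) + C{\left(152 \right)} = \left(104 \left(-4 - -16\right) - 56\right) + \left(1 + 152\right) = \left(104 \left(-4 + 16\right) - 56\right) + 153 = \left(104 \cdot 12 - 56\right) + 153 = \left(1248 - 56\right) + 153 = 1192 + 153 = 1345$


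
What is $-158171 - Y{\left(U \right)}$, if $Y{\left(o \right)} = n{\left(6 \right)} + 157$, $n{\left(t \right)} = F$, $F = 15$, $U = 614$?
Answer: $-158343$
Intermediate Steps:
$n{\left(t \right)} = 15$
$Y{\left(o \right)} = 172$ ($Y{\left(o \right)} = 15 + 157 = 172$)
$-158171 - Y{\left(U \right)} = -158171 - 172 = -158343$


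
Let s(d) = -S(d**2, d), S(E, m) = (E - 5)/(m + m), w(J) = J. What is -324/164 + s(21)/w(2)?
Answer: -6170/861 ≈ -7.1661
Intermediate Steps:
S(E, m) = (-5 + E)/(2*m) (S(E, m) = (-5 + E)/((2*m)) = (-5 + E)*(1/(2*m)) = (-5 + E)/(2*m))
s(d) = -(-5 + d**2)/(2*d)
-324/164 + s(21)/w(2) = -324/164 + ((1/2)*(5 - 1*21**2)/21)/2 = -324*1/164 + ((1/2)*(1/21)*(5 - 1*441))*(1/2) = -81/41 + ((1/2)*(1/21)*(5 - 441))*(1/2) = -81/41 + ((1/2)*(1/21)*(-436))*(1/2) = -81/41 - 218/21*1/2 = -81/41 - 109/21 = -6170/861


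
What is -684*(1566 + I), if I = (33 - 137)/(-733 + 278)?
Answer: -37495512/35 ≈ -1.0713e+6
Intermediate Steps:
I = 8/35 (I = -104/(-455) = -104*(-1/455) = 8/35 ≈ 0.22857)
-684*(1566 + I) = -684*(1566 + 8/35) = -684*54818/35 = -37495512/35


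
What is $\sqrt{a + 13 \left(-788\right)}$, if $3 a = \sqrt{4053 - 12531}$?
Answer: $\sqrt{-10244 + i \sqrt{942}} \approx 0.1516 + 101.21 i$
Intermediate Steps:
$a = i \sqrt{942}$ ($a = \frac{\sqrt{4053 - 12531}}{3} = \frac{\sqrt{-8478}}{3} = \frac{3 i \sqrt{942}}{3} = i \sqrt{942} \approx 30.692 i$)
$\sqrt{a + 13 \left(-788\right)} = \sqrt{i \sqrt{942} + 13 \left(-788\right)} = \sqrt{i \sqrt{942} - 10244} = \sqrt{-10244 + i \sqrt{942}}$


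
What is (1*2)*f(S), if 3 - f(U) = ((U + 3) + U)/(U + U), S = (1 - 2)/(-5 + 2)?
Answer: -5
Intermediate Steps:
S = ⅓ (S = -1/(-3) = -1*(-⅓) = ⅓ ≈ 0.33333)
f(U) = 3 - (3 + 2*U)/(2*U) (f(U) = 3 - ((U + 3) + U)/(U + U) = 3 - ((3 + U) + U)/(2*U) = 3 - (3 + 2*U)*1/(2*U) = 3 - (3 + 2*U)/(2*U))
(1*2)*f(S) = (1*2)*(2 - 3/(2*⅓)) = 2*(2 - 3/2*3) = 2*(2 - 9/2) = 2*(-5/2) = -5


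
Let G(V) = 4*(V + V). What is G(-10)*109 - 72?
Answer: -8792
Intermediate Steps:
G(V) = 8*V (G(V) = 4*(2*V) = 8*V)
G(-10)*109 - 72 = (8*(-10))*109 - 72 = -80*109 - 72 = -8720 - 72 = -8792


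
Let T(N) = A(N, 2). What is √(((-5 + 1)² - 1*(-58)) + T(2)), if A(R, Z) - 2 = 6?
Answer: √82 ≈ 9.0554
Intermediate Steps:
A(R, Z) = 8 (A(R, Z) = 2 + 6 = 8)
T(N) = 8
√(((-5 + 1)² - 1*(-58)) + T(2)) = √(((-5 + 1)² - 1*(-58)) + 8) = √(((-4)² + 58) + 8) = √((16 + 58) + 8) = √(74 + 8) = √82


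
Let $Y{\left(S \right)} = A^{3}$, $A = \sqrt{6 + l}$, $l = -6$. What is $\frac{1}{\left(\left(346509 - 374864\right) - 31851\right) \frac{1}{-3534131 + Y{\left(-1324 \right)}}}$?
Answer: $\frac{3534131}{60206} \approx 58.701$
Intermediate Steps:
$A = 0$ ($A = \sqrt{6 - 6} = \sqrt{0} = 0$)
$Y{\left(S \right)} = 0$ ($Y{\left(S \right)} = 0^{3} = 0$)
$\frac{1}{\left(\left(346509 - 374864\right) - 31851\right) \frac{1}{-3534131 + Y{\left(-1324 \right)}}} = \frac{1}{\left(\left(346509 - 374864\right) - 31851\right) \frac{1}{-3534131 + 0}} = \frac{1}{\left(\left(346509 - 374864\right) - 31851\right) \frac{1}{-3534131}} = \frac{1}{\left(-28355 - 31851\right) \left(- \frac{1}{3534131}\right)} = \frac{1}{\left(-60206\right) \left(- \frac{1}{3534131}\right)} = \frac{1}{\frac{60206}{3534131}} = \frac{3534131}{60206}$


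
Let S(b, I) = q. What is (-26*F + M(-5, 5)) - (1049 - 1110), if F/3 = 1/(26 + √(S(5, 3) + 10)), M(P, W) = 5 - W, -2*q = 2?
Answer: 1691/29 ≈ 58.310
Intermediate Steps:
q = -1 (q = -½*2 = -1)
S(b, I) = -1
F = 3/29 (F = 3/(26 + √(-1 + 10)) = 3/(26 + √9) = 3/(26 + 3) = 3/29 ≈ 0.10345)
(-26*F + M(-5, 5)) - (1049 - 1110) = (-26*3/29 + (5 - 1*5)) - (1049 - 1110) = (-78/29 + (5 - 5)) - 1*(-61) = (-78/29 + 0) + 61 = -78/29 + 61 = 1691/29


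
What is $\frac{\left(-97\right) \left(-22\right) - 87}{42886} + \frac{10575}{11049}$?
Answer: $\frac{158712251}{157949138} \approx 1.0048$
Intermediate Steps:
$\frac{\left(-97\right) \left(-22\right) - 87}{42886} + \frac{10575}{11049} = \left(2134 - 87\right) \frac{1}{42886} + 10575 \cdot \frac{1}{11049} = 2047 \cdot \frac{1}{42886} + \frac{3525}{3683} = \frac{2047}{42886} + \frac{3525}{3683} = \frac{158712251}{157949138}$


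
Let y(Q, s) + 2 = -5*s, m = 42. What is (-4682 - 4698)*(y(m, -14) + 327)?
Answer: -3705100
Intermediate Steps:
y(Q, s) = -2 - 5*s
(-4682 - 4698)*(y(m, -14) + 327) = (-4682 - 4698)*((-2 - 5*(-14)) + 327) = -9380*((-2 + 70) + 327) = -9380*(68 + 327) = -9380*395 = -3705100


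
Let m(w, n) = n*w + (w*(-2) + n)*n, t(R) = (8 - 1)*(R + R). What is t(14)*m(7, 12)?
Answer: 11760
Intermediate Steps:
t(R) = 14*R (t(R) = 7*(2*R) = 14*R)
m(w, n) = n*w + n*(n - 2*w) (m(w, n) = n*w + (-2*w + n)*n = n*w + (n - 2*w)*n = n*w + n*(n - 2*w))
t(14)*m(7, 12) = (14*14)*(12*(12 - 1*7)) = 196*(12*(12 - 7)) = 196*(12*5) = 196*60 = 11760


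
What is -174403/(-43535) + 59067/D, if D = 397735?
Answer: 2877506362/692615729 ≈ 4.1545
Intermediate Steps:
-174403/(-43535) + 59067/D = -174403/(-43535) + 59067/397735 = -174403*(-1/43535) + 59067*(1/397735) = 174403/43535 + 59067/397735 = 2877506362/692615729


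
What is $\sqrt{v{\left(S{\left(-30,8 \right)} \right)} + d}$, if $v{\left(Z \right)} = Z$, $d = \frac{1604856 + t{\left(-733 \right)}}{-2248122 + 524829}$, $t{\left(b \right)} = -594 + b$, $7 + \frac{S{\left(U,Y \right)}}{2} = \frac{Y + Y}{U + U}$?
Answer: $\frac{i \sqrt{754825010995}}{220935} \approx 3.9324 i$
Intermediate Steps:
$S{\left(U,Y \right)} = -14 + \frac{2 Y}{U}$ ($S{\left(U,Y \right)} = -14 + 2 \frac{Y + Y}{U + U} = -14 + 2 \frac{2 Y}{2 U} = -14 + 2 \cdot 2 Y \frac{1}{2 U} = -14 + 2 \frac{Y}{U} = -14 + \frac{2 Y}{U}$)
$d = - \frac{1603529}{1723293}$ ($d = \frac{1604856 - 1327}{-2248122 + 524829} = \frac{1604856 - 1327}{-1723293} = 1603529 \left(- \frac{1}{1723293}\right) = - \frac{1603529}{1723293} \approx -0.9305$)
$\sqrt{v{\left(S{\left(-30,8 \right)} \right)} + d} = \sqrt{\left(-14 + 2 \cdot 8 \frac{1}{-30}\right) - \frac{1603529}{1723293}} = \sqrt{\left(-14 + 2 \cdot 8 \left(- \frac{1}{30}\right)\right) - \frac{1603529}{1723293}} = \sqrt{\left(-14 - \frac{8}{15}\right) - \frac{1603529}{1723293}} = \sqrt{- \frac{218}{15} - \frac{1603529}{1723293}} = \sqrt{- \frac{133243603}{8616465}} = \frac{i \sqrt{754825010995}}{220935}$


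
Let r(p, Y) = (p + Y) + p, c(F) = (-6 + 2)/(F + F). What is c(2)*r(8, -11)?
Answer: -5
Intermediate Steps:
c(F) = -2/F (c(F) = -4*1/(2*F) = -2/F)
r(p, Y) = Y + 2*p (r(p, Y) = (Y + p) + p = Y + 2*p)
c(2)*r(8, -11) = (-2/2)*(-11 + 2*8) = (-2*½)*(-11 + 16) = -1*5 = -5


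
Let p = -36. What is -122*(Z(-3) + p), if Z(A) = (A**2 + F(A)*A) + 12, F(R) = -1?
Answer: 1464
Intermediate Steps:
Z(A) = 12 + A**2 - A (Z(A) = (A**2 - A) + 12 = 12 + A**2 - A)
-122*(Z(-3) + p) = -122*((12 + (-3)**2 - 1*(-3)) - 36) = -122*((12 + 9 + 3) - 36) = -122*(24 - 36) = -122*(-12) = 1464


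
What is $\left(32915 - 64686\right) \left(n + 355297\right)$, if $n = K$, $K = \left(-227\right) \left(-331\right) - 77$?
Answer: $-13672872247$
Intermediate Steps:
$K = 75060$ ($K = 75137 - 77 = 75060$)
$n = 75060$
$\left(32915 - 64686\right) \left(n + 355297\right) = \left(32915 - 64686\right) \left(75060 + 355297\right) = \left(-31771\right) 430357 = -13672872247$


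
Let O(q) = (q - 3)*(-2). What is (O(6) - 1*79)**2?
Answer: 7225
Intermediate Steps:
O(q) = 6 - 2*q (O(q) = (-3 + q)*(-2) = 6 - 2*q)
(O(6) - 1*79)**2 = ((6 - 2*6) - 1*79)**2 = ((6 - 12) - 79)**2 = (-6 - 79)**2 = (-85)**2 = 7225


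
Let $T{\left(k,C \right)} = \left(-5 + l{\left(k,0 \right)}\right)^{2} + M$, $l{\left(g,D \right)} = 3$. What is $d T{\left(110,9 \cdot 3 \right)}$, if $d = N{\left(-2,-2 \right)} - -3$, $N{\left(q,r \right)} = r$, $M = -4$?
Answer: $0$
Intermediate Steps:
$d = 1$ ($d = -2 - -3 = -2 + 3 = 1$)
$T{\left(k,C \right)} = 0$ ($T{\left(k,C \right)} = \left(-5 + 3\right)^{2} - 4 = \left(-2\right)^{2} - 4 = 4 - 4 = 0$)
$d T{\left(110,9 \cdot 3 \right)} = 1 \cdot 0 = 0$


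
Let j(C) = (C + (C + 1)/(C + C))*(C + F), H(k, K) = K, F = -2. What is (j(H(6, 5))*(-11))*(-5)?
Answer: 924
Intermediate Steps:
j(C) = (-2 + C)*(C + (1 + C)/(2*C)) (j(C) = (C + (C + 1)/(C + C))*(C - 2) = (C + (1 + C)/((2*C)))*(-2 + C) = (C + (1 + C)*(1/(2*C)))*(-2 + C) = (C + (1 + C)/(2*C))*(-2 + C) = (-2 + C)*(C + (1 + C)/(2*C)))
(j(H(6, 5))*(-11))*(-5) = ((-½ + 5² - 1/5 - 3/2*5)*(-11))*(-5) = ((-½ + 25 - 1*⅕ - 15/2)*(-11))*(-5) = ((-½ + 25 - ⅕ - 15/2)*(-11))*(-5) = ((84/5)*(-11))*(-5) = -924/5*(-5) = 924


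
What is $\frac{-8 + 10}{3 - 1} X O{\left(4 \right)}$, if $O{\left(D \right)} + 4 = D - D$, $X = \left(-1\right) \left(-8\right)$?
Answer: $-32$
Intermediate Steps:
$X = 8$
$O{\left(D \right)} = -4$ ($O{\left(D \right)} = -4 + \left(D - D\right) = -4 + 0 = -4$)
$\frac{-8 + 10}{3 - 1} X O{\left(4 \right)} = \frac{-8 + 10}{3 - 1} \cdot 8 \left(-4\right) = \frac{2}{2} \cdot 8 \left(-4\right) = 2 \cdot \frac{1}{2} \cdot 8 \left(-4\right) = 1 \cdot 8 \left(-4\right) = 8 \left(-4\right) = -32$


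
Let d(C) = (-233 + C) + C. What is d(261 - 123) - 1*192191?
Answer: -192148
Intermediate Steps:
d(C) = -233 + 2*C
d(261 - 123) - 1*192191 = (-233 + 2*(261 - 123)) - 1*192191 = (-233 + 2*138) - 192191 = (-233 + 276) - 192191 = 43 - 192191 = -192148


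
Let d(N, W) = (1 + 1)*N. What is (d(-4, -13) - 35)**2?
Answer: 1849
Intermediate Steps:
d(N, W) = 2*N
(d(-4, -13) - 35)**2 = (2*(-4) - 35)**2 = (-8 - 35)**2 = (-43)**2 = 1849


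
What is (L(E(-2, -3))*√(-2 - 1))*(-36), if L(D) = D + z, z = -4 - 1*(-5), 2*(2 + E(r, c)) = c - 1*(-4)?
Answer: 18*I*√3 ≈ 31.177*I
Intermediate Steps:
E(r, c) = c/2 (E(r, c) = -2 + (c - 1*(-4))/2 = -2 + (c + 4)/2 = -2 + (4 + c)/2 = -2 + (2 + c/2) = c/2)
z = 1 (z = -4 + 5 = 1)
L(D) = 1 + D (L(D) = D + 1 = 1 + D)
(L(E(-2, -3))*√(-2 - 1))*(-36) = ((1 + (½)*(-3))*√(-2 - 1))*(-36) = ((1 - 3/2)*√(-3))*(-36) = -I*√3/2*(-36) = 18*I*√3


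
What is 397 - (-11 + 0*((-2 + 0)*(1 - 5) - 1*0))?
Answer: 408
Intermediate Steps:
397 - (-11 + 0*((-2 + 0)*(1 - 5) - 1*0)) = 397 - (-11 + 0*(-2*(-4) + 0)) = 397 - (-11 + 0*(8 + 0)) = 397 - (-11 + 0*8) = 397 - (-11 + 0) = 397 - 1*(-11) = 397 + 11 = 408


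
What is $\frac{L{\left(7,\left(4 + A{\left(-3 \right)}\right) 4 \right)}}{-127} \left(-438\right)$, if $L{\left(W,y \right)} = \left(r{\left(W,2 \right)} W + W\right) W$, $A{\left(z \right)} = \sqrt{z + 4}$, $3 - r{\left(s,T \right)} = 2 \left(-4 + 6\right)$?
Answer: $0$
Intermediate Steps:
$r{\left(s,T \right)} = -1$ ($r{\left(s,T \right)} = 3 - 2 \left(-4 + 6\right) = 3 - 2 \cdot 2 = 3 - 4 = -1$)
$A{\left(z \right)} = \sqrt{4 + z}$
$L{\left(W,y \right)} = 0$ ($L{\left(W,y \right)} = \left(- W + W\right) W = 0 W = 0$)
$\frac{L{\left(7,\left(4 + A{\left(-3 \right)}\right) 4 \right)}}{-127} \left(-438\right) = \frac{0}{-127} \left(-438\right) = 0 \left(- \frac{1}{127}\right) \left(-438\right) = 0 \left(-438\right) = 0$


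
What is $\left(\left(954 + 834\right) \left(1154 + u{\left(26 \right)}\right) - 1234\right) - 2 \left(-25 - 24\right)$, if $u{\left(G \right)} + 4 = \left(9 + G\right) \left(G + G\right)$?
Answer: $5309224$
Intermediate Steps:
$u{\left(G \right)} = -4 + 2 G \left(9 + G\right)$ ($u{\left(G \right)} = -4 + \left(9 + G\right) \left(G + G\right) = -4 + \left(9 + G\right) 2 G = -4 + 2 G \left(9 + G\right)$)
$\left(\left(954 + 834\right) \left(1154 + u{\left(26 \right)}\right) - 1234\right) - 2 \left(-25 - 24\right) = \left(\left(954 + 834\right) \left(1154 + \left(-4 + 2 \cdot 26^{2} + 18 \cdot 26\right)\right) - 1234\right) - 2 \left(-25 - 24\right) = \left(1788 \left(1154 + \left(-4 + 2 \cdot 676 + 468\right)\right) - 1234\right) - -98 = \left(1788 \left(1154 + \left(-4 + 1352 + 468\right)\right) - 1234\right) + 98 = \left(1788 \left(1154 + 1816\right) - 1234\right) + 98 = \left(1788 \cdot 2970 - 1234\right) + 98 = \left(5310360 - 1234\right) + 98 = 5309126 + 98 = 5309224$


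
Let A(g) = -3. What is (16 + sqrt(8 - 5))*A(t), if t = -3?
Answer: -48 - 3*sqrt(3) ≈ -53.196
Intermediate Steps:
(16 + sqrt(8 - 5))*A(t) = (16 + sqrt(8 - 5))*(-3) = (16 + sqrt(3))*(-3) = -48 - 3*sqrt(3)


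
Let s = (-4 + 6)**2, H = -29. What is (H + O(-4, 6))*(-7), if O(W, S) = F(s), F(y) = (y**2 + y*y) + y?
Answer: -49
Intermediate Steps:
s = 4 (s = 2**2 = 4)
F(y) = y + 2*y**2 (F(y) = (y**2 + y**2) + y = 2*y**2 + y = y + 2*y**2)
O(W, S) = 36 (O(W, S) = 4*(1 + 2*4) = 4*(1 + 8) = 4*9 = 36)
(H + O(-4, 6))*(-7) = (-29 + 36)*(-7) = 7*(-7) = -49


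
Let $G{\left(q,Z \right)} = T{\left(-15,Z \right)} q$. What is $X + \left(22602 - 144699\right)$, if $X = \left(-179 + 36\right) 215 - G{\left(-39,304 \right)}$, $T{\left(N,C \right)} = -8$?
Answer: $-153154$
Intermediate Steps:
$G{\left(q,Z \right)} = - 8 q$
$X = -31057$ ($X = \left(-179 + 36\right) 215 - \left(-8\right) \left(-39\right) = \left(-143\right) 215 - 312 = -30745 - 312 = -31057$)
$X + \left(22602 - 144699\right) = -31057 + \left(22602 - 144699\right) = -31057 - 122097 = -153154$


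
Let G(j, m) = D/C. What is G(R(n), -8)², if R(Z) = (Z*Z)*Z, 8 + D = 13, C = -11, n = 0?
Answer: 25/121 ≈ 0.20661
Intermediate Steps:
D = 5 (D = -8 + 13 = 5)
R(Z) = Z³ (R(Z) = Z²*Z = Z³)
G(j, m) = -5/11 (G(j, m) = 5/(-11) = 5*(-1/11) = -5/11)
G(R(n), -8)² = (-5/11)² = 25/121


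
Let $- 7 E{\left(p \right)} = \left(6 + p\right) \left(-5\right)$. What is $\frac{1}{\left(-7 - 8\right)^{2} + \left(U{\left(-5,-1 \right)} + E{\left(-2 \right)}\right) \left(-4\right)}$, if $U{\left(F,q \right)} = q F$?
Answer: $\frac{7}{1355} \approx 0.0051661$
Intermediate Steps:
$U{\left(F,q \right)} = F q$
$E{\left(p \right)} = \frac{30}{7} + \frac{5 p}{7}$ ($E{\left(p \right)} = - \frac{\left(6 + p\right) \left(-5\right)}{7} = - \frac{-30 - 5 p}{7} = \frac{30}{7} + \frac{5 p}{7}$)
$\frac{1}{\left(-7 - 8\right)^{2} + \left(U{\left(-5,-1 \right)} + E{\left(-2 \right)}\right) \left(-4\right)} = \frac{1}{\left(-7 - 8\right)^{2} + \left(\left(-5\right) \left(-1\right) + \left(\frac{30}{7} + \frac{5}{7} \left(-2\right)\right)\right) \left(-4\right)} = \frac{1}{\left(-15\right)^{2} + \left(5 + \left(\frac{30}{7} - \frac{10}{7}\right)\right) \left(-4\right)} = \frac{1}{225 + \left(5 + \frac{20}{7}\right) \left(-4\right)} = \frac{1}{225 + \frac{55}{7} \left(-4\right)} = \frac{1}{225 - \frac{220}{7}} = \frac{1}{\frac{1355}{7}} = \frac{7}{1355}$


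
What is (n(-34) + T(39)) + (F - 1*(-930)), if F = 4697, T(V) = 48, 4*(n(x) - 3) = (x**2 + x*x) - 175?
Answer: 24849/4 ≈ 6212.3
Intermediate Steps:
n(x) = -163/4 + x**2/2 (n(x) = 3 + ((x**2 + x*x) - 175)/4 = 3 + ((x**2 + x**2) - 175)/4 = 3 + (2*x**2 - 175)/4 = 3 + (-175 + 2*x**2)/4 = 3 + (-175/4 + x**2/2) = -163/4 + x**2/2)
(n(-34) + T(39)) + (F - 1*(-930)) = ((-163/4 + (1/2)*(-34)**2) + 48) + (4697 - 1*(-930)) = ((-163/4 + (1/2)*1156) + 48) + (4697 + 930) = ((-163/4 + 578) + 48) + 5627 = (2149/4 + 48) + 5627 = 2341/4 + 5627 = 24849/4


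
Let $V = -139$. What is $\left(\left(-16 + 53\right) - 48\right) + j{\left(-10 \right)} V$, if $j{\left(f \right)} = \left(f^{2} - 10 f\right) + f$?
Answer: $-26421$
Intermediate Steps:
$j{\left(f \right)} = f^{2} - 9 f$
$\left(\left(-16 + 53\right) - 48\right) + j{\left(-10 \right)} V = \left(\left(-16 + 53\right) - 48\right) + - 10 \left(-9 - 10\right) \left(-139\right) = \left(37 - 48\right) + \left(-10\right) \left(-19\right) \left(-139\right) = -11 + 190 \left(-139\right) = -11 - 26410 = -26421$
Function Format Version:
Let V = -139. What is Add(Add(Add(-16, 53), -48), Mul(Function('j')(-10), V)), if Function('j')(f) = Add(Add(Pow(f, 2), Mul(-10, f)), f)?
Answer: -26421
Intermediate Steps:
Function('j')(f) = Add(Pow(f, 2), Mul(-9, f))
Add(Add(Add(-16, 53), -48), Mul(Function('j')(-10), V)) = Add(Add(Add(-16, 53), -48), Mul(Mul(-10, Add(-9, -10)), -139)) = Add(Add(37, -48), Mul(Mul(-10, -19), -139)) = Add(-11, Mul(190, -139)) = Add(-11, -26410) = -26421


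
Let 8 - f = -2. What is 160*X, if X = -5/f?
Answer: -80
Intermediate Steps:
f = 10 (f = 8 - 1*(-2) = 8 + 2 = 10)
X = -½ (X = -5/10 = -5*⅒ = -½ ≈ -0.50000)
160*X = 160*(-½) = -80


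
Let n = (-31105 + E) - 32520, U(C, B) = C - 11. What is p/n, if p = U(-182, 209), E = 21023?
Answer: 193/42602 ≈ 0.0045303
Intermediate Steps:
U(C, B) = -11 + C
n = -42602 (n = (-31105 + 21023) - 32520 = -10082 - 32520 = -42602)
p = -193 (p = -11 - 182 = -193)
p/n = -193/(-42602) = -193*(-1/42602) = 193/42602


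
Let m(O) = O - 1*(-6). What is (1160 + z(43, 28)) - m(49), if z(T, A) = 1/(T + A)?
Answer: 78456/71 ≈ 1105.0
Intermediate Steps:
m(O) = 6 + O (m(O) = O + 6 = 6 + O)
z(T, A) = 1/(A + T)
(1160 + z(43, 28)) - m(49) = (1160 + 1/(28 + 43)) - (6 + 49) = (1160 + 1/71) - 1*55 = (1160 + 1/71) - 55 = 82361/71 - 55 = 78456/71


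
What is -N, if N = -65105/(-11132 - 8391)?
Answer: -65105/19523 ≈ -3.3348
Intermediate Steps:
N = 65105/19523 (N = -65105/(-19523) = -65105*(-1/19523) = 65105/19523 ≈ 3.3348)
-N = -1*65105/19523 = -65105/19523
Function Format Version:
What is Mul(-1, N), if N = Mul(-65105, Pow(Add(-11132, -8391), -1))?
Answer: Rational(-65105, 19523) ≈ -3.3348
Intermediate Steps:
N = Rational(65105, 19523) (N = Mul(-65105, Pow(-19523, -1)) = Mul(-65105, Rational(-1, 19523)) = Rational(65105, 19523) ≈ 3.3348)
Mul(-1, N) = Mul(-1, Rational(65105, 19523)) = Rational(-65105, 19523)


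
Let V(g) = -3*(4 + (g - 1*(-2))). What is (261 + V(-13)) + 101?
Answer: 383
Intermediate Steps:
V(g) = -18 - 3*g (V(g) = -3*(4 + (g + 2)) = -3*(4 + (2 + g)) = -3*(6 + g) = -18 - 3*g)
(261 + V(-13)) + 101 = (261 + (-18 - 3*(-13))) + 101 = (261 + (-18 + 39)) + 101 = (261 + 21) + 101 = 282 + 101 = 383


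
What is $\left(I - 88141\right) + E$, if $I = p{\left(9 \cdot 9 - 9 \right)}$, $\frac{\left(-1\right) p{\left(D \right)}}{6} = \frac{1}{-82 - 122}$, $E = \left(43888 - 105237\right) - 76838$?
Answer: $- \frac{7695151}{34} \approx -2.2633 \cdot 10^{5}$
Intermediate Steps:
$E = -138187$ ($E = -61349 - 76838 = -138187$)
$p{\left(D \right)} = \frac{1}{34}$ ($p{\left(D \right)} = - \frac{6}{-82 - 122} = - \frac{6}{-204} = \left(-6\right) \left(- \frac{1}{204}\right) = \frac{1}{34}$)
$I = \frac{1}{34} \approx 0.029412$
$\left(I - 88141\right) + E = \left(\frac{1}{34} - 88141\right) - 138187 = - \frac{2996793}{34} - 138187 = - \frac{7695151}{34}$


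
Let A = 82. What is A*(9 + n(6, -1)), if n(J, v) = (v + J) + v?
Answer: 1066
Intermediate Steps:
n(J, v) = J + 2*v (n(J, v) = (J + v) + v = J + 2*v)
A*(9 + n(6, -1)) = 82*(9 + (6 + 2*(-1))) = 82*(9 + (6 - 2)) = 82*(9 + 4) = 82*13 = 1066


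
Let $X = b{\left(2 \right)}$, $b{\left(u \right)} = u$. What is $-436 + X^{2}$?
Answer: $-432$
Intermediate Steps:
$X = 2$
$-436 + X^{2} = -436 + 2^{2} = -436 + 4 = -432$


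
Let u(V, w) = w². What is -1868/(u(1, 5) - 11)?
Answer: -934/7 ≈ -133.43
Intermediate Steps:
-1868/(u(1, 5) - 11) = -1868/(5² - 11) = -1868/(25 - 11) = -1868/14 = -1868*1/14 = -934/7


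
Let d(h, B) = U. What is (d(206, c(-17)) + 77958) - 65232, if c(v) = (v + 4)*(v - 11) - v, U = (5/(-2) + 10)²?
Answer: 51129/4 ≈ 12782.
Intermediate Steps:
U = 225/4 (U = (5*(-½) + 10)² = (-5/2 + 10)² = (15/2)² = 225/4 ≈ 56.250)
c(v) = -v + (-11 + v)*(4 + v) (c(v) = (4 + v)*(-11 + v) - v = (-11 + v)*(4 + v) - v = -v + (-11 + v)*(4 + v))
d(h, B) = 225/4
(d(206, c(-17)) + 77958) - 65232 = (225/4 + 77958) - 65232 = 312057/4 - 65232 = 51129/4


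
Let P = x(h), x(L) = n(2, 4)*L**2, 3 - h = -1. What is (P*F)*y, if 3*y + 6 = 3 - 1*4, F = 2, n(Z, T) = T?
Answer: -896/3 ≈ -298.67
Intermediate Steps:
h = 4 (h = 3 - 1*(-1) = 3 + 1 = 4)
x(L) = 4*L**2
P = 64 (P = 4*4**2 = 4*16 = 64)
y = -7/3 (y = -2 + (3 - 1*4)/3 = -2 + (3 - 4)/3 = -2 + (1/3)*(-1) = -2 - 1/3 = -7/3 ≈ -2.3333)
(P*F)*y = (64*2)*(-7/3) = 128*(-7/3) = -896/3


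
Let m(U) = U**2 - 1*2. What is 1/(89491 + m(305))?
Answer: 1/182514 ≈ 5.4790e-6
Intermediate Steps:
m(U) = -2 + U**2 (m(U) = U**2 - 2 = -2 + U**2)
1/(89491 + m(305)) = 1/(89491 + (-2 + 305**2)) = 1/(89491 + (-2 + 93025)) = 1/(89491 + 93023) = 1/182514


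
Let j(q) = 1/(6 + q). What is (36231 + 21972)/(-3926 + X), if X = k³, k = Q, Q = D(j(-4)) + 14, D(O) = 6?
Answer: 19401/1358 ≈ 14.286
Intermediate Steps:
Q = 20 (Q = 6 + 14 = 20)
k = 20
X = 8000 (X = 20³ = 8000)
(36231 + 21972)/(-3926 + X) = (36231 + 21972)/(-3926 + 8000) = 58203/4074 = 58203*(1/4074) = 19401/1358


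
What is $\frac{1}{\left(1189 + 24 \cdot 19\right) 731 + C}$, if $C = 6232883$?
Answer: $\frac{1}{7435378} \approx 1.3449 \cdot 10^{-7}$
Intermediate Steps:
$\frac{1}{\left(1189 + 24 \cdot 19\right) 731 + C} = \frac{1}{\left(1189 + 24 \cdot 19\right) 731 + 6232883} = \frac{1}{\left(1189 + 456\right) 731 + 6232883} = \frac{1}{1645 \cdot 731 + 6232883} = \frac{1}{1202495 + 6232883} = \frac{1}{7435378}$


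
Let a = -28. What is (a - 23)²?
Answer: 2601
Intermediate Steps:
(a - 23)² = (-28 - 23)² = (-51)² = 2601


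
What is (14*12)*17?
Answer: 2856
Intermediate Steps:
(14*12)*17 = 168*17 = 2856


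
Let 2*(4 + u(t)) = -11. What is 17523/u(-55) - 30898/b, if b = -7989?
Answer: -279395432/151791 ≈ -1840.7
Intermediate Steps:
u(t) = -19/2 (u(t) = -4 + (½)*(-11) = -4 - 11/2 = -19/2)
17523/u(-55) - 30898/b = 17523/(-19/2) - 30898/(-7989) = 17523*(-2/19) - 30898*(-1/7989) = -35046/19 + 30898/7989 = -279395432/151791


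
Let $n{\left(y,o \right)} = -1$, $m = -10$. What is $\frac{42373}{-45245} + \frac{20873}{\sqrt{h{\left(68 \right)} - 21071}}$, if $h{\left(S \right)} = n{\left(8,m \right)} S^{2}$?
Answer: $- \frac{42373}{45245} - \frac{20873 i \sqrt{2855}}{8565} \approx -0.93652 - 130.21 i$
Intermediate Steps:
$h{\left(S \right)} = - S^{2}$
$\frac{42373}{-45245} + \frac{20873}{\sqrt{h{\left(68 \right)} - 21071}} = \frac{42373}{-45245} + \frac{20873}{\sqrt{- 68^{2} - 21071}} = 42373 \left(- \frac{1}{45245}\right) + \frac{20873}{\sqrt{\left(-1\right) 4624 - 21071}} = - \frac{42373}{45245} + \frac{20873}{\sqrt{-4624 - 21071}} = - \frac{42373}{45245} + \frac{20873}{\sqrt{-25695}} = - \frac{42373}{45245} + \frac{20873}{3 i \sqrt{2855}} = - \frac{42373}{45245} + 20873 \left(- \frac{i \sqrt{2855}}{8565}\right) = - \frac{42373}{45245} - \frac{20873 i \sqrt{2855}}{8565}$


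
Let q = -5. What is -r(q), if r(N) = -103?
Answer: 103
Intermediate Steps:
-r(q) = -1*(-103) = 103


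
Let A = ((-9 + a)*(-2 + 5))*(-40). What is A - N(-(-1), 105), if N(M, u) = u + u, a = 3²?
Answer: -210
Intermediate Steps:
a = 9
N(M, u) = 2*u
A = 0 (A = ((-9 + 9)*(-2 + 5))*(-40) = (0*3)*(-40) = 0*(-40) = 0)
A - N(-(-1), 105) = 0 - 2*105 = 0 - 1*210 = 0 - 210 = -210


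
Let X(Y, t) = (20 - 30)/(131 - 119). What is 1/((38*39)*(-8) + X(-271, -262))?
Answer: -6/71141 ≈ -8.4340e-5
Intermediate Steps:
X(Y, t) = -⅚ (X(Y, t) = -10/12 = -10*1/12 = -⅚)
1/((38*39)*(-8) + X(-271, -262)) = 1/((38*39)*(-8) - ⅚) = 1/(1482*(-8) - ⅚) = 1/(-11856 - ⅚) = 1/(-71141/6) = -6/71141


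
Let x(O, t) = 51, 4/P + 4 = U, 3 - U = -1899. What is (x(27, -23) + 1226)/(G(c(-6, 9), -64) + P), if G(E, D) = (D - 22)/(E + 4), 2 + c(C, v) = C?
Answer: 2423746/40811 ≈ 59.390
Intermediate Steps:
U = 1902 (U = 3 - 1*(-1899) = 3 + 1899 = 1902)
P = 2/949 (P = 4/(-4 + 1902) = 4/1898 = 4*(1/1898) = 2/949 ≈ 0.0021075)
c(C, v) = -2 + C
G(E, D) = (-22 + D)/(4 + E)
(x(27, -23) + 1226)/(G(c(-6, 9), -64) + P) = (51 + 1226)/((-22 - 64)/(4 + (-2 - 6)) + 2/949) = 1277/(-86/(4 - 8) + 2/949) = 1277/(-86/(-4) + 2/949) = 1277/(-¼*(-86) + 2/949) = 1277/(43/2 + 2/949) = 1277/(40811/1898) = 1277*(1898/40811) = 2423746/40811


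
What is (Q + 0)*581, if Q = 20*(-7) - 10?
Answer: -87150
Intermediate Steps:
Q = -150 (Q = -140 - 10 = -150)
(Q + 0)*581 = (-150 + 0)*581 = -150*581 = -87150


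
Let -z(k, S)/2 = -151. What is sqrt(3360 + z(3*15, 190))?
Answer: sqrt(3662) ≈ 60.514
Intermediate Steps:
z(k, S) = 302 (z(k, S) = -2*(-151) = 302)
sqrt(3360 + z(3*15, 190)) = sqrt(3360 + 302) = sqrt(3662)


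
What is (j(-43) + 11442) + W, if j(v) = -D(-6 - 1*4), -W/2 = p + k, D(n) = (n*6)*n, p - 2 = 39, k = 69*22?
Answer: 7724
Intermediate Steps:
k = 1518
p = 41 (p = 2 + 39 = 41)
D(n) = 6*n² (D(n) = (6*n)*n = 6*n²)
W = -3118 (W = -2*(41 + 1518) = -2*1559 = -3118)
j(v) = -600 (j(v) = -6*(-6 - 1*4)² = -6*(-6 - 4)² = -6*(-10)² = -6*100 = -1*600 = -600)
(j(-43) + 11442) + W = (-600 + 11442) - 3118 = 10842 - 3118 = 7724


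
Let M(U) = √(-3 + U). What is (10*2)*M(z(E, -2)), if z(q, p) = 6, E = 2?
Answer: 20*√3 ≈ 34.641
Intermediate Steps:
(10*2)*M(z(E, -2)) = (10*2)*√(-3 + 6) = 20*√3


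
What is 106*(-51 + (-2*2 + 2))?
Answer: -5618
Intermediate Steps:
106*(-51 + (-2*2 + 2)) = 106*(-51 + (-4 + 2)) = 106*(-51 - 2) = 106*(-53) = -5618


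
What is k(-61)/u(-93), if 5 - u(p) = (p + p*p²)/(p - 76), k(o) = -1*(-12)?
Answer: -2028/803605 ≈ -0.0025236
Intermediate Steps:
k(o) = 12
u(p) = 5 - (p + p³)/(-76 + p) (u(p) = 5 - (p + p*p²)/(p - 76) = 5 - (p + p³)/(-76 + p))
k(-61)/u(-93) = 12/(((-380 - 1*(-93)³ + 4*(-93))/(-76 - 93))) = 12/(((-380 - 1*(-804357) - 372)/(-169))) = 12/((-(-380 + 804357 - 372)/169)) = 12/((-1/169*803605)) = 12/(-803605/169) = 12*(-169/803605) = -2028/803605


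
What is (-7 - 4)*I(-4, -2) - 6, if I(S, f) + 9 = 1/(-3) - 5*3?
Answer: 785/3 ≈ 261.67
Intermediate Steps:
I(S, f) = -73/3 (I(S, f) = -9 + (1/(-3) - 5*3) = -9 + (-⅓ - 15) = -9 - 46/3 = -73/3)
(-7 - 4)*I(-4, -2) - 6 = (-7 - 4)*(-73/3) - 6 = -11*(-73/3) - 6 = 803/3 - 6 = 785/3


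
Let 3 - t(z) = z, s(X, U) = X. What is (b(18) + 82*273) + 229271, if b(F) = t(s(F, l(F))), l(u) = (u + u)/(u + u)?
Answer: 251642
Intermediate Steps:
l(u) = 1 (l(u) = (2*u)/((2*u)) = (2*u)*(1/(2*u)) = 1)
t(z) = 3 - z
b(F) = 3 - F
(b(18) + 82*273) + 229271 = ((3 - 1*18) + 82*273) + 229271 = ((3 - 18) + 22386) + 229271 = (-15 + 22386) + 229271 = 22371 + 229271 = 251642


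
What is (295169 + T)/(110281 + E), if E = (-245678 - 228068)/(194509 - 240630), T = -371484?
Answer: -3519724115/5086743747 ≈ -0.69194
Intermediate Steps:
E = 473746/46121 (E = -473746/(-46121) = -473746*(-1/46121) = 473746/46121 ≈ 10.272)
(295169 + T)/(110281 + E) = (295169 - 371484)/(110281 + 473746/46121) = -76315/5086743747/46121 = -76315*46121/5086743747 = -3519724115/5086743747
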